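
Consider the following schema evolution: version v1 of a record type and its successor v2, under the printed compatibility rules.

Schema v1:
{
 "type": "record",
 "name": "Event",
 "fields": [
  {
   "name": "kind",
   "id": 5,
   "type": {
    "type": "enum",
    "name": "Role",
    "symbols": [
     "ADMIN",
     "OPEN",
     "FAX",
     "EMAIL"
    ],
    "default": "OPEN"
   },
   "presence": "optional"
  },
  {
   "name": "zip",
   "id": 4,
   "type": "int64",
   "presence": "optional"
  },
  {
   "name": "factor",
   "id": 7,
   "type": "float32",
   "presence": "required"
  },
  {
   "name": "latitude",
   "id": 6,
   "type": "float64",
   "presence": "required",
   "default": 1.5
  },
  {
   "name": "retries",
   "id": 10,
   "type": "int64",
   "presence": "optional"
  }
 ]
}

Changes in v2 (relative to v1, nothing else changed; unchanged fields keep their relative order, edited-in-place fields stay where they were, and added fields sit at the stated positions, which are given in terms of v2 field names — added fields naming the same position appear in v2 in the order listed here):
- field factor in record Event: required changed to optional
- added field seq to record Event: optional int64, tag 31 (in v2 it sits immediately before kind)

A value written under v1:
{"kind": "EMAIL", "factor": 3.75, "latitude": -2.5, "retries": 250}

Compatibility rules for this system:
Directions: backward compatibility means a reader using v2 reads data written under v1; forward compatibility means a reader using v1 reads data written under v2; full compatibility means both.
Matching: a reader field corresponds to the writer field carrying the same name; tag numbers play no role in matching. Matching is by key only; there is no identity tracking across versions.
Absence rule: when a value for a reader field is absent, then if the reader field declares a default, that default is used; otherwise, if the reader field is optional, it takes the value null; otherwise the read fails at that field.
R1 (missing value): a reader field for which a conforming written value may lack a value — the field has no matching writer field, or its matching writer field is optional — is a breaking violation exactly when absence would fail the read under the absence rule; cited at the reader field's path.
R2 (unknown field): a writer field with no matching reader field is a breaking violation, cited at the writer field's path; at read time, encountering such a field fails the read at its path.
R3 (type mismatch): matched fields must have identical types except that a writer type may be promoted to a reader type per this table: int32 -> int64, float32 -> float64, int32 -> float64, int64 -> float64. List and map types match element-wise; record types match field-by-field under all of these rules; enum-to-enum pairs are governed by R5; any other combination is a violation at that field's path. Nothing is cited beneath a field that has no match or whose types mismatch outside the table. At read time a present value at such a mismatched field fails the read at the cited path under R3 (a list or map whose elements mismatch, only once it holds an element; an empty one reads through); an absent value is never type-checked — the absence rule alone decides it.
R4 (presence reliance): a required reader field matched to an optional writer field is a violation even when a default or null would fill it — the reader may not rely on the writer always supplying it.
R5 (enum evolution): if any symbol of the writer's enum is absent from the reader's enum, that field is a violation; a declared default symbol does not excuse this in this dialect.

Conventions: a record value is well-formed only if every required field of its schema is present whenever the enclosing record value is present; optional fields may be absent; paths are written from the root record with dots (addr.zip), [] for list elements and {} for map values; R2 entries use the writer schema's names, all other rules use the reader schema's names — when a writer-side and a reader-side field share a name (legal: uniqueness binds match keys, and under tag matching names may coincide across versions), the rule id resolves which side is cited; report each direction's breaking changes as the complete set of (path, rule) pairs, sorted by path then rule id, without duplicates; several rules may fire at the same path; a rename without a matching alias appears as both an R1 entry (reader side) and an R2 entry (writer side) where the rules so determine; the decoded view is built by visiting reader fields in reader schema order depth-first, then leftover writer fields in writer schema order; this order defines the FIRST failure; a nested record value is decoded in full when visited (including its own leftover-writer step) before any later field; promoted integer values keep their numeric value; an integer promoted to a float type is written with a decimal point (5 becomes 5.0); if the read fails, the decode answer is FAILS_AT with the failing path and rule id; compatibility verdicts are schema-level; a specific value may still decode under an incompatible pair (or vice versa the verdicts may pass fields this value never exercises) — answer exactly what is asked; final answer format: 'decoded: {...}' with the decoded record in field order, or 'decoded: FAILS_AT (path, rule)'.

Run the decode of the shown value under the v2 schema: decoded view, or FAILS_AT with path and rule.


the writer's type comes first in each Event pair
decoding the Event value with the v2 reader:
  seq := null (absent, optional -> null)
  kind := "EMAIL"
  zip := null (absent, optional -> null)
  factor := 3.75
  latitude := -2.5
  retries := 250
  => decoded: {"seq": null, "kind": "EMAIL", "zip": null, "factor": 3.75, "latitude": -2.5, "retries": 250}
ruling out the remaining Event differences:
  field factor in record Event: required changed to optional -> affects the rule determinations only; this particular Event value decodes identically

decoded: {"seq": null, "kind": "EMAIL", "zip": null, "factor": 3.75, "latitude": -2.5, "retries": 250}


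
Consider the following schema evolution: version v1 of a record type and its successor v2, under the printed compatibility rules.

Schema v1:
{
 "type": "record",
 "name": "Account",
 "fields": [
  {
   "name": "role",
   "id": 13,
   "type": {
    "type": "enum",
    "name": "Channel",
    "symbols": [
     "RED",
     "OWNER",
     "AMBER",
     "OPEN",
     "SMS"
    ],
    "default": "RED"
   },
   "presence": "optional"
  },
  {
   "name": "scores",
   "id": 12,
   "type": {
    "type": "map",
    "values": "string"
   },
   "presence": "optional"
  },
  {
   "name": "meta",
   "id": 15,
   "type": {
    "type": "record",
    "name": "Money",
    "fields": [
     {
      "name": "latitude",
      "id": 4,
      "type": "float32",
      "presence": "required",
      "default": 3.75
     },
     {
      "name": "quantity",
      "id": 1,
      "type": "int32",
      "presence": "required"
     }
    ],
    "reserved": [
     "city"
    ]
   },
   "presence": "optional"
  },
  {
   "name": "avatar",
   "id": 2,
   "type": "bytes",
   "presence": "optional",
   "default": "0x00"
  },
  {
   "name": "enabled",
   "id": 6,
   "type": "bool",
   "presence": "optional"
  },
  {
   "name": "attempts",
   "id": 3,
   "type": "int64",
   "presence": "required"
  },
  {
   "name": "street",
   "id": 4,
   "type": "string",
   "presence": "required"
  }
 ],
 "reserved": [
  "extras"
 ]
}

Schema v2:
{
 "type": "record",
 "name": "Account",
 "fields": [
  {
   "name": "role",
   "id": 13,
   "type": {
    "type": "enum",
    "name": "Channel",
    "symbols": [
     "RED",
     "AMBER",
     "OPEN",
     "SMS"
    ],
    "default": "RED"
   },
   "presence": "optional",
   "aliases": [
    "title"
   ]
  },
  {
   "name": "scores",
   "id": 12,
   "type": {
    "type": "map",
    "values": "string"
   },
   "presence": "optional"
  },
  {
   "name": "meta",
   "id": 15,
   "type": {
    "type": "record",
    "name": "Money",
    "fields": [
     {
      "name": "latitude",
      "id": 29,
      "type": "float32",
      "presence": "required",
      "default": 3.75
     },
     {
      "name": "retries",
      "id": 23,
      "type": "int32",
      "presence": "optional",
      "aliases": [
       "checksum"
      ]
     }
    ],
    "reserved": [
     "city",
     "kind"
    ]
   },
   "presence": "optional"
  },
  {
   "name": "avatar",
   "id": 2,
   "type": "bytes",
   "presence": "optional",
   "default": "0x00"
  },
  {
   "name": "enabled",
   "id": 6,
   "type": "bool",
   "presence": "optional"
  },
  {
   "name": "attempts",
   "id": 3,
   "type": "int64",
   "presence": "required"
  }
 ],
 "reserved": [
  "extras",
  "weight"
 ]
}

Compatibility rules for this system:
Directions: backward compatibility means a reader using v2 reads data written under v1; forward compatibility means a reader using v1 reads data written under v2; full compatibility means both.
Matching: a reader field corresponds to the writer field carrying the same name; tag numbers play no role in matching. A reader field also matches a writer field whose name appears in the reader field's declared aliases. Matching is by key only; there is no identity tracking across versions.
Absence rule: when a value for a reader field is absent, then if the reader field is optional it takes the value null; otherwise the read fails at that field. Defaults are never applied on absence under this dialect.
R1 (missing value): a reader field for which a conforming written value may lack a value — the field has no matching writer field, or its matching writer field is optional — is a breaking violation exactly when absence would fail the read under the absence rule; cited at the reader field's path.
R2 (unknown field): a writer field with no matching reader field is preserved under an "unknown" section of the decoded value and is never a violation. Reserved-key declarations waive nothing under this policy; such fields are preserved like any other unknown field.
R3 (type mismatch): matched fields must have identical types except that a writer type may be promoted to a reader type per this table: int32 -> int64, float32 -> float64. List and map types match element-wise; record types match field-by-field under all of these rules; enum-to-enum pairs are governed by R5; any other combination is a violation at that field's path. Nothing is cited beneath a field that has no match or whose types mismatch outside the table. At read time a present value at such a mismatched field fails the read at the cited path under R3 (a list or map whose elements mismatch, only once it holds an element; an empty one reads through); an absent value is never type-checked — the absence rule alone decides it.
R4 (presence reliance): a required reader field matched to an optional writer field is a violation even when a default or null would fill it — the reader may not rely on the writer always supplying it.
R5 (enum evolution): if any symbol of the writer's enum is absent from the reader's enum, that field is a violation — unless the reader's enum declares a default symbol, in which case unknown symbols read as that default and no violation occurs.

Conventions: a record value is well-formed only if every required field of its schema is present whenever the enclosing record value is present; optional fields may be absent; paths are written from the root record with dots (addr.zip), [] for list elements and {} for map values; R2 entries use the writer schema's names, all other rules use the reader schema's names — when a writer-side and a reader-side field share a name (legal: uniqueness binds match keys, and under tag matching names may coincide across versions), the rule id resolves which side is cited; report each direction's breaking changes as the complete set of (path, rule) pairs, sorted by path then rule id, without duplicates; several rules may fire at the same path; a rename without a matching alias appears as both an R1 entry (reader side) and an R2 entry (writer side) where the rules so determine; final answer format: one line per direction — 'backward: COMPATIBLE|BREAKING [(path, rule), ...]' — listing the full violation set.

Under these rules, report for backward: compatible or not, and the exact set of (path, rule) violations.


each type pair in Account: writer, then reader
backward analysis of Account with v2 as reader and v1 as writer:
  role: Channel -> Channel, writer optional; from role
  scores: map<string, string> -> map<string, string>, writer optional; from scores
  meta: Money -> Money, writer optional; from meta
  avatar: bytes -> bytes, writer optional; from avatar
  enabled: bool -> bool, writer optional; from enabled
  attempts: int64 -> int64, writer required; from attempts
  leftover writer field: street
  meta.latitude: float32 -> float32, writer required; from meta.latitude
  meta.retries has no writer counterpart
  leftover writer field: meta.quantity
  => backward verdict for Account: COMPATIBLE, no violations
diffs on Account not affecting the asked answer:
  added field retries to record Money: optional int32, tag 23 (in v2 it sits last) -> fires no rule on Account, leaving the asked answer as it is
  removed field quantity from record Money -> fires only in the forward direction of Account, which is not asked here
  enum Channel (field role in record Account): symbol OWNER removed -> fires no rule on Account, leaving the asked answer as it is
  field latitude in record Money: tag 4 changed to 29 -> fires no rule on Account, leaving the asked answer as it is
  removed field street from record Account -> fires only in the forward direction of Account, which is not asked here

backward: COMPATIBLE []


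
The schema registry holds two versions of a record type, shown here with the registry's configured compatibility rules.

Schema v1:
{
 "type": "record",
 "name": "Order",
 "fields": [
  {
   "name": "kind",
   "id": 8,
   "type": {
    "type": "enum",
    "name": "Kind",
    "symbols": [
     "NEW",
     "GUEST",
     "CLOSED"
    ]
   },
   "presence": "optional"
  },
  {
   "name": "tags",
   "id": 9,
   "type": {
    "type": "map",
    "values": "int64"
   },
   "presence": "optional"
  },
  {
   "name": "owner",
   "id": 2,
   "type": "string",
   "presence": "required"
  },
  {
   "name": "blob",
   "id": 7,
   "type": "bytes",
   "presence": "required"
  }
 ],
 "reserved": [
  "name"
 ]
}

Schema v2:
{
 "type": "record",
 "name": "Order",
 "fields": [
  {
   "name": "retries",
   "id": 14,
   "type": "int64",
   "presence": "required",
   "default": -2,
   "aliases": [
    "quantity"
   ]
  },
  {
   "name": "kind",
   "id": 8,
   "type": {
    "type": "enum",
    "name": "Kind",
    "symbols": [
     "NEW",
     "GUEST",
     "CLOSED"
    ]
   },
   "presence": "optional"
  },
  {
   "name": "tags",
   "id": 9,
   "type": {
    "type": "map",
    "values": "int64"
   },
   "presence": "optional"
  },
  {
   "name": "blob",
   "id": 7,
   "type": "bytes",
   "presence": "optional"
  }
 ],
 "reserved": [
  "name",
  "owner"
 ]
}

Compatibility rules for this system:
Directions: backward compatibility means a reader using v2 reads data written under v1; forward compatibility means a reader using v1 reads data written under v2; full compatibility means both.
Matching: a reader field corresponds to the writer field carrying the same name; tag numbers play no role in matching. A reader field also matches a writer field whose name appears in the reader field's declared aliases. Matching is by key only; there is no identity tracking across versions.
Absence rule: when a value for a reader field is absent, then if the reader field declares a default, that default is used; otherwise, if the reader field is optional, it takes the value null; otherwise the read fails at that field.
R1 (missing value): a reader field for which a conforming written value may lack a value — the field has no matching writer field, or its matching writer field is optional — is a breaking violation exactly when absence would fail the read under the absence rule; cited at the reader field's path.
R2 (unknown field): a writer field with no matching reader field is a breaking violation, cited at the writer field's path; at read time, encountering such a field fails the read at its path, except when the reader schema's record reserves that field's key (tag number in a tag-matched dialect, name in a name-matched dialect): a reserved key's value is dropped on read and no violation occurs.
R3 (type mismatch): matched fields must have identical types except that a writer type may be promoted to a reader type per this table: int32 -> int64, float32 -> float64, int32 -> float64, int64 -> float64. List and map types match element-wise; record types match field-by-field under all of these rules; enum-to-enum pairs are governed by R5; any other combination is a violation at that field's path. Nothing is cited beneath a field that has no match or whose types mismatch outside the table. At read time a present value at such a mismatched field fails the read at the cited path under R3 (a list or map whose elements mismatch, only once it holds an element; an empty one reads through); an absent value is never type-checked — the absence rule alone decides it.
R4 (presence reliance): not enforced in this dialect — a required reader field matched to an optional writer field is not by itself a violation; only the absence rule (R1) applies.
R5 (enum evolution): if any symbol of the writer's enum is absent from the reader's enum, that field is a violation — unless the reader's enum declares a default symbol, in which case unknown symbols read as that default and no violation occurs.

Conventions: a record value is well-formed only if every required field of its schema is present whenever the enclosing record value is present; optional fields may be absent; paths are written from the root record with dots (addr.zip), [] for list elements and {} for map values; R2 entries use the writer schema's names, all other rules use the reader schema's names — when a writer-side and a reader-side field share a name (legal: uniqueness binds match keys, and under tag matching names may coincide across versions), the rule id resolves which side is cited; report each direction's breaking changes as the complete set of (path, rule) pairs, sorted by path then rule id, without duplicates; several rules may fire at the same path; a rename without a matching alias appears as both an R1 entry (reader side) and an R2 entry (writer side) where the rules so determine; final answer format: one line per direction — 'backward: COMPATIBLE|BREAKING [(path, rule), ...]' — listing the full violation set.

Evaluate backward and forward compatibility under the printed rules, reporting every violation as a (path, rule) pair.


backward: COMPATIBLE []; forward: BREAKING [(blob, R1), (owner, R1), (retries, R2)]

in Order below, arrows point writer -> reader
backward for Order (reader v2, writer v1):
  retries: no writer match
  kind: Kind -> Kind, writer optional; from kind
  tags: map<string, int64> -> map<string, int64>, writer optional; from tags
  blob: bytes -> bytes, writer required; from blob
  leftover writer field: owner
  => no violations; backward on Order: COMPATIBLE
forward for Order (reader v1, writer v2):
  kind: Kind -> Kind, writer optional; from kind
  tags: map<string, int64> -> map<string, int64>, writer optional; from tags
  owner: no writer match
  blob: bytes -> bytes, writer optional; from blob
  leftover writer field: retries
  R1 fires at blob
  R1 fires at owner
  R2 fires at retries
  forward on Order therefore BREAKING (3)


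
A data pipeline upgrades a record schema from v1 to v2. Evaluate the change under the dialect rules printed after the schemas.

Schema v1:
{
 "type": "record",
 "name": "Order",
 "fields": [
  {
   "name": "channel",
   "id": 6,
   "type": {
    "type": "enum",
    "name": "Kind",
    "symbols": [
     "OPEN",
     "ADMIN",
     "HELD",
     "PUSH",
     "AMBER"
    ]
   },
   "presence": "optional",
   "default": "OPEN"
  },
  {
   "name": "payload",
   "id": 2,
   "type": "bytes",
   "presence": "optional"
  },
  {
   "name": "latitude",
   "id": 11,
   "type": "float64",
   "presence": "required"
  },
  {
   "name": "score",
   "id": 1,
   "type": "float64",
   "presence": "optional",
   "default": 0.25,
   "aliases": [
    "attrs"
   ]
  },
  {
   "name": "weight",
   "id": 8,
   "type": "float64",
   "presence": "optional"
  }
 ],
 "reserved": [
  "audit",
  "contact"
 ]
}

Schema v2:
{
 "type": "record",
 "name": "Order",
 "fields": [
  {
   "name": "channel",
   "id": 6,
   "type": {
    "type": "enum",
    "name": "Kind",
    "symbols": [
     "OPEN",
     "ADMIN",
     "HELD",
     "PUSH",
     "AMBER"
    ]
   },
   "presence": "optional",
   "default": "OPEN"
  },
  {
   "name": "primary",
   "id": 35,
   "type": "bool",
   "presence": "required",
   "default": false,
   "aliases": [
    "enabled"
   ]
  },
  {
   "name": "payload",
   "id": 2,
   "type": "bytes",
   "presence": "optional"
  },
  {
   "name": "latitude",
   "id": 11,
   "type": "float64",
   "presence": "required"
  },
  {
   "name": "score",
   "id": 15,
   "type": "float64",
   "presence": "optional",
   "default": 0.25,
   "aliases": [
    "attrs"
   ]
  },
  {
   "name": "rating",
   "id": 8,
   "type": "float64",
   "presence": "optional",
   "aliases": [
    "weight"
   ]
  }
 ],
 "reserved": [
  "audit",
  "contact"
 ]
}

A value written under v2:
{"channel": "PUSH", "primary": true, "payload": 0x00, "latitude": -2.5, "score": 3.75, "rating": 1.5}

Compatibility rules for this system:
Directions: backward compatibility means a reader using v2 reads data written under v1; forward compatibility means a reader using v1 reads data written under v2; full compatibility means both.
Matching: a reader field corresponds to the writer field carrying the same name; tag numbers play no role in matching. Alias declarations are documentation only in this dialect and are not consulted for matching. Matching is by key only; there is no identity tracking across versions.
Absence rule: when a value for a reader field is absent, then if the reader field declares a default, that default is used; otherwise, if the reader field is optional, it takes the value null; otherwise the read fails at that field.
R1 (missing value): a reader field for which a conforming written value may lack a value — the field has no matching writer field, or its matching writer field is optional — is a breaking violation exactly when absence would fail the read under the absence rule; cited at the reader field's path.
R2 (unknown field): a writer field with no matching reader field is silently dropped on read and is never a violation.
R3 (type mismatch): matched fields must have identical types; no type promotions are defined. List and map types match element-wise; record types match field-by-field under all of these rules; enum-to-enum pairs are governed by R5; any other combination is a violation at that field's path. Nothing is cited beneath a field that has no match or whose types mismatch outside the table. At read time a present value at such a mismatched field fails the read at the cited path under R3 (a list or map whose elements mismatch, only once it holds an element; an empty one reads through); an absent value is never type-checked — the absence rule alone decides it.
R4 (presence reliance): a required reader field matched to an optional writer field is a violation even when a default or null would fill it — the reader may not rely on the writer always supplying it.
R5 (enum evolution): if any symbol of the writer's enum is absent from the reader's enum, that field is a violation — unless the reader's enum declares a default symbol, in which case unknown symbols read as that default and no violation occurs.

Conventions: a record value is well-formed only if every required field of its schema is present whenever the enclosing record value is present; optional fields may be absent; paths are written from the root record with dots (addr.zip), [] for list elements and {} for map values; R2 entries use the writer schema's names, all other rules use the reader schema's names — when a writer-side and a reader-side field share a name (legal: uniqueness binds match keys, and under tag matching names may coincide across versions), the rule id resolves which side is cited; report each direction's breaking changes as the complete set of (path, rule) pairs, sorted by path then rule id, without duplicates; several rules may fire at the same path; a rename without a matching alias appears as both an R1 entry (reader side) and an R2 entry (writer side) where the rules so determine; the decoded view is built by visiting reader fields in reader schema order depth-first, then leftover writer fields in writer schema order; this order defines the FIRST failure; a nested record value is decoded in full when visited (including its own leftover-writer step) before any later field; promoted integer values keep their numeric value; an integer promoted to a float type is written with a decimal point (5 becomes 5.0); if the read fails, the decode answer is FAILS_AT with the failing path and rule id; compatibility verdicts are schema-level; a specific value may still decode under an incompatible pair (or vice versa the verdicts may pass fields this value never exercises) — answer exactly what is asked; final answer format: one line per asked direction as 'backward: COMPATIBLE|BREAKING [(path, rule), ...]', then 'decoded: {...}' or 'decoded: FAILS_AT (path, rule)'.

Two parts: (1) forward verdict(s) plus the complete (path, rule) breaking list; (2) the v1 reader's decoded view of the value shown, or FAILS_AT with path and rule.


the writer's type comes first in each Order pair
forward pass over Order, reader schema v1, writer schema v2:
  channel <- channel (Kind -> Kind, writer optional)
  payload <- payload (bytes -> bytes, writer optional)
  latitude <- latitude (float64 -> float64, writer required)
  score <- score (float64 -> float64, writer optional)
  weight has no writer counterpart
  writer primary: unknown to reader
  writer rating: unknown to reader
  => no violations; forward on Order: COMPATIBLE
decoding the Order value with the v1 reader:
  channel := "PUSH"
  payload := 0x00
  latitude := -2.5
  score := 3.75
  weight := null (not supplied -> null)
  writer primary: unmatched, discarded
  writer rating: unmatched, discarded
  => decoded: {"channel": "PUSH", "payload": 0x00, "latitude": -2.5, "score": 3.75, "weight": null}
ruling out the remaining Order differences:
  field score in record Order: tag 1 changed to 15 -> fires no rule on Order, leaving the asked answer as it is
  added field primary to record Order: required bool, tag 35, default false (in v2 it sits immediately before payload) -> fires no rule on Order, leaving the asked answer as it is

forward: COMPATIBLE []; decoded: {"channel": "PUSH", "payload": 0x00, "latitude": -2.5, "score": 3.75, "weight": null}


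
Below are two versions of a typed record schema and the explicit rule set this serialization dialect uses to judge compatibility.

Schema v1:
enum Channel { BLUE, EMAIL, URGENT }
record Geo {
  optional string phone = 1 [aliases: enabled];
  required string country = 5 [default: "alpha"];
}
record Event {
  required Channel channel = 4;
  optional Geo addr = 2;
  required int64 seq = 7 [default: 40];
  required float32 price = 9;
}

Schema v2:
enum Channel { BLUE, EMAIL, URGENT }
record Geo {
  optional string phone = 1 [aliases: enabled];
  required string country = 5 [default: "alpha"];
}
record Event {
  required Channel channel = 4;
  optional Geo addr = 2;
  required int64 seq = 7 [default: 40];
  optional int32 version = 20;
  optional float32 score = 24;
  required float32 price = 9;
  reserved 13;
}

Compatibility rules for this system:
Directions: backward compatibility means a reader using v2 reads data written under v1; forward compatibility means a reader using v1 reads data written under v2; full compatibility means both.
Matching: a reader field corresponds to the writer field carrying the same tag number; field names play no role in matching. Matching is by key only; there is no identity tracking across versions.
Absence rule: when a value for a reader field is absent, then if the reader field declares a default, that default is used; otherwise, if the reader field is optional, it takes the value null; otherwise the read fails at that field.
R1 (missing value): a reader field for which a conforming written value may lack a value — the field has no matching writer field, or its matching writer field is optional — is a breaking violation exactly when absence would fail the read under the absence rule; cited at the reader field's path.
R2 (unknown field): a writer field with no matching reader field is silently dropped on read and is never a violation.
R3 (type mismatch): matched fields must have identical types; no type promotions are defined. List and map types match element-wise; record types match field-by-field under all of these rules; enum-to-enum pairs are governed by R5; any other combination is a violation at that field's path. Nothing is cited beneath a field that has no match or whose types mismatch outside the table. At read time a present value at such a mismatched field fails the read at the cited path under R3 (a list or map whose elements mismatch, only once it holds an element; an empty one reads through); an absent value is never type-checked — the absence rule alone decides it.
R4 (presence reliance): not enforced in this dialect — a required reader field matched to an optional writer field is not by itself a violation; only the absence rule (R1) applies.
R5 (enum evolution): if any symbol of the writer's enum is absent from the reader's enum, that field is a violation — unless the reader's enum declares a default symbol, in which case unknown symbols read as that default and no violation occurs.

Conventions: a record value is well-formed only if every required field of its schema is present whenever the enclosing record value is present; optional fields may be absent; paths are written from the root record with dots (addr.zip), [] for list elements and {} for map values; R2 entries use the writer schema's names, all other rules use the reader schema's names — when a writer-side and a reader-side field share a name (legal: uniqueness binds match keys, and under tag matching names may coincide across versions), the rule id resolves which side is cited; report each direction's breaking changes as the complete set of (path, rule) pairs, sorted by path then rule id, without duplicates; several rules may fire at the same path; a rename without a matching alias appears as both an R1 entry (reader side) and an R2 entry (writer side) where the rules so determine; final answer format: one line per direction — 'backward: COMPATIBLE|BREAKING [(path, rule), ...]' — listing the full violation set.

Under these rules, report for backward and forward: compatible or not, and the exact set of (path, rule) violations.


the writer's type comes first in each Event pair
checking backward for Event: reader v2 against writer v1:
  Channel -> Channel, writer required: channel aligns to channel
  Geo -> Geo, writer optional: addr aligns to addr
  int64 -> int64, writer required: seq aligns to seq
  version has no writer counterpart
  score has no writer counterpart
  float32 -> float32, writer required: price aligns to price
  string -> string, writer optional: addr.phone aligns to addr.phone
  string -> string, writer required: addr.country aligns to addr.country
  => no violations; backward on Event: COMPATIBLE
checking forward for Event: reader v1 against writer v2:
  Channel -> Channel, writer required: channel aligns to channel
  Geo -> Geo, writer optional: addr aligns to addr
  int64 -> int64, writer required: seq aligns to seq
  float32 -> float32, writer required: price aligns to price
  writer version: unknown to reader
  writer score: unknown to reader
  string -> string, writer optional: addr.phone aligns to addr.phone
  string -> string, writer required: addr.country aligns to addr.country
  => no violations; forward on Event: COMPATIBLE

backward: COMPATIBLE []; forward: COMPATIBLE []


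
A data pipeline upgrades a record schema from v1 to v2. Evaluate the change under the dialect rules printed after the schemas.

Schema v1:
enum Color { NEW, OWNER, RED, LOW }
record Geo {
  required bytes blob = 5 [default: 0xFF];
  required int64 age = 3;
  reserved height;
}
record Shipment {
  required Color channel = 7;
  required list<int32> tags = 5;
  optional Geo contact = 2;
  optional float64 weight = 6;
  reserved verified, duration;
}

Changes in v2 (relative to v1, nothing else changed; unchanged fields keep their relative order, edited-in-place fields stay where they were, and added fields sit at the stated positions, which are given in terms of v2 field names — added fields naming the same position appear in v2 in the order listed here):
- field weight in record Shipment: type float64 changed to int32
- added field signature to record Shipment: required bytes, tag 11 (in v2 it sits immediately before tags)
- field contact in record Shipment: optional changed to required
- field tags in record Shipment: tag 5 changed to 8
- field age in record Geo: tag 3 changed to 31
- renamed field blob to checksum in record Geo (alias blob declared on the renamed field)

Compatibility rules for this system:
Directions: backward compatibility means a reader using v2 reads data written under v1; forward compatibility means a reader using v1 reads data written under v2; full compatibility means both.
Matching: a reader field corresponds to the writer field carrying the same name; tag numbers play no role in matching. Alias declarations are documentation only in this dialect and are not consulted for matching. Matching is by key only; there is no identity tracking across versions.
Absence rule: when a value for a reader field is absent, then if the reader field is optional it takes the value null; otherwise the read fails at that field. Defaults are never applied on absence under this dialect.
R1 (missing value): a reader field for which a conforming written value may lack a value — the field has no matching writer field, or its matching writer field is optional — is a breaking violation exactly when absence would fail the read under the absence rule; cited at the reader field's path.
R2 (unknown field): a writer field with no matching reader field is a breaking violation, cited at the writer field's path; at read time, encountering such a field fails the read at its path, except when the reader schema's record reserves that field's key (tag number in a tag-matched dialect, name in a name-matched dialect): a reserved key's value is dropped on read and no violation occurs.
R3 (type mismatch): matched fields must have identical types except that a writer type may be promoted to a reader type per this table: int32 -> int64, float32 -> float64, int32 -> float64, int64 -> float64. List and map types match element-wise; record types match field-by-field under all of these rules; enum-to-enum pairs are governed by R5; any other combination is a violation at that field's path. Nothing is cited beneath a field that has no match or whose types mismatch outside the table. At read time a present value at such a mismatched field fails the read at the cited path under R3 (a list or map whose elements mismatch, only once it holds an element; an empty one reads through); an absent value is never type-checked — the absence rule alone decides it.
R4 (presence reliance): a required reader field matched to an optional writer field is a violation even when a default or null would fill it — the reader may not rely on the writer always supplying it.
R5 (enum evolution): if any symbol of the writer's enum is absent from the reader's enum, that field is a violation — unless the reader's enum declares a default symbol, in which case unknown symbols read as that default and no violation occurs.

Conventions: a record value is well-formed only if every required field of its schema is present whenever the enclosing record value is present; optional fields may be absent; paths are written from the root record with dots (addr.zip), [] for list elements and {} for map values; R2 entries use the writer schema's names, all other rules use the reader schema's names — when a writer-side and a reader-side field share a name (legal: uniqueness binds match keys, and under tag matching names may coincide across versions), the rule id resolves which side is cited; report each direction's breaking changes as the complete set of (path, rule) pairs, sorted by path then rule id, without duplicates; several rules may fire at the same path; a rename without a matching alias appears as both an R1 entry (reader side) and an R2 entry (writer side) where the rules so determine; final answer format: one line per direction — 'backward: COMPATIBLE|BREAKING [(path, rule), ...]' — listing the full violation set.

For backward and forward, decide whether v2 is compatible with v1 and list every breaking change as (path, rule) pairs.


backward: BREAKING [(contact, R1), (contact, R4), (contact.blob, R2), (contact.checksum, R1), (signature, R1), (weight, R3)]; forward: BREAKING [(contact.blob, R1), (contact.checksum, R2), (signature, R2)]

in Shipment below, arrows point writer -> reader
checking backward for Shipment: reader v2 against writer v1:
  Color -> Color, writer required: channel aligns to channel
  signature has no writer counterpart
  list<int32> -> list<int32>, writer required: tags aligns to tags
  Geo -> Geo, writer optional: contact aligns to contact
  float64 -> int32, writer optional: weight aligns to weight
  contact.checksum has no writer counterpart
  int64 -> int64, writer required: contact.age aligns to contact.age
  writer contact.blob: unknown to reader
  rule R1 violated at contact
  rule R4 violated at contact
  rule R2 violated at contact.blob
  rule R1 violated at contact.checksum
  rule R1 violated at signature
  rule R3 violated at weight
  backward on Shipment therefore BREAKING (6)
checking forward for Shipment: reader v1 against writer v2:
  Color -> Color, writer required: channel aligns to channel
  list<int32> -> list<int32>, writer required: tags aligns to tags
  Geo -> Geo, writer required: contact aligns to contact
  int32 -> float64, writer optional: weight aligns to weight
  writer signature: unknown to reader
  contact.blob has no writer counterpart
  int64 -> int64, writer required: contact.age aligns to contact.age
  writer contact.checksum: unknown to reader
  rule R1 violated at contact.blob
  rule R2 violated at contact.checksum
  rule R2 violated at signature
  forward on Shipment therefore BREAKING (3)


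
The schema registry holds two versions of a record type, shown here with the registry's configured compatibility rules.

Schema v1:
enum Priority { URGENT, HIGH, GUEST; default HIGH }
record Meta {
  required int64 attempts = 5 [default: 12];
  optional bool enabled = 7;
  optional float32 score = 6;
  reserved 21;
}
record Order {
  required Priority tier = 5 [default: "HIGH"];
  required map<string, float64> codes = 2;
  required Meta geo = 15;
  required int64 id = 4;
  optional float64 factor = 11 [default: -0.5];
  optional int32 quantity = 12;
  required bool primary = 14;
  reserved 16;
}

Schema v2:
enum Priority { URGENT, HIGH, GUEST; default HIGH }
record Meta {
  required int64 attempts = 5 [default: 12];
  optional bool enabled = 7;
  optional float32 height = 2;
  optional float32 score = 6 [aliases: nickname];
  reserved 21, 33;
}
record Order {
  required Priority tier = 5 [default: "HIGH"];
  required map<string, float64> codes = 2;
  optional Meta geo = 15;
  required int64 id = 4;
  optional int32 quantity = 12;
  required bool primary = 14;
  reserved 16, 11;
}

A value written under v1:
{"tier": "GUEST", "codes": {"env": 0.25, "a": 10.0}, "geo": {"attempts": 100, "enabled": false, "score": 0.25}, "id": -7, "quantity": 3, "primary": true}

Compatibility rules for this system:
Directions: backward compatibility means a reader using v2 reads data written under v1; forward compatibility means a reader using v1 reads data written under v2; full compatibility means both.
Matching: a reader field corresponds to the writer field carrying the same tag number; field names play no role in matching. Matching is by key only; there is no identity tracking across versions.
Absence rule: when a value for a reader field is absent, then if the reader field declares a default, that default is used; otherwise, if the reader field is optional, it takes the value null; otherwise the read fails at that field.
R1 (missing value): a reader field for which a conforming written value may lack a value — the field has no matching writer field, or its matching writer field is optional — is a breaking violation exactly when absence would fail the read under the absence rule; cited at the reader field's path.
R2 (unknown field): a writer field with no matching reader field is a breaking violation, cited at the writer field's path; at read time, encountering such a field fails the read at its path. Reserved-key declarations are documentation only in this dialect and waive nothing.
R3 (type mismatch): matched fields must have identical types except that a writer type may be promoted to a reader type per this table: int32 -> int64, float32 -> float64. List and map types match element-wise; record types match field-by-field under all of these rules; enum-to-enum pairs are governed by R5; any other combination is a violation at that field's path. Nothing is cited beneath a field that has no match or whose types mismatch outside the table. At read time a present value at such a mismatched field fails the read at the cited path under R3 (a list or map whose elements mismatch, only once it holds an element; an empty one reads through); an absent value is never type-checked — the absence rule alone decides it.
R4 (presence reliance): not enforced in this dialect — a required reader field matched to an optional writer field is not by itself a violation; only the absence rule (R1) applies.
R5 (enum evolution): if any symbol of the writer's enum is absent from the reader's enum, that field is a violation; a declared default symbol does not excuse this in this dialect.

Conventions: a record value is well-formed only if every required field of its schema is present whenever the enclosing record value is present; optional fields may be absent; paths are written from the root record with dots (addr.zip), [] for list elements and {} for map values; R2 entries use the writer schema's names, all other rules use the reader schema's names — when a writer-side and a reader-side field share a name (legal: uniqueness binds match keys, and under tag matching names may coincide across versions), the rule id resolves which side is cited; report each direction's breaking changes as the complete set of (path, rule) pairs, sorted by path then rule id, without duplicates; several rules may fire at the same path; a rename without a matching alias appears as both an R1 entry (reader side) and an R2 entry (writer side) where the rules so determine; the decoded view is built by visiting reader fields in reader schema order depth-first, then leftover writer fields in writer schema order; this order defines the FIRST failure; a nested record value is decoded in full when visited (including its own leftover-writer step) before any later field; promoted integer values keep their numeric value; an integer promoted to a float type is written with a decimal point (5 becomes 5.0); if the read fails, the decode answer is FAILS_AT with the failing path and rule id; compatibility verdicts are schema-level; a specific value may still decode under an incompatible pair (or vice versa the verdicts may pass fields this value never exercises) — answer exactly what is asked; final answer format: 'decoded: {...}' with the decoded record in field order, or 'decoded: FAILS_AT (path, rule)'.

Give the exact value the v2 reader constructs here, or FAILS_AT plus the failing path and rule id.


arrows below run writer -> reader for Order
migrating the Order value to v2:
  tier := "GUEST"
  codes := {"env": 0.25, "a": 10.0}
  geo.attempts := 100
  geo.enabled := false
  geo.height := null (not supplied -> null)
  geo.score := 0.25
  id := -7
  quantity := 3
  primary := true
  => decoded: {"tier": "GUEST", "codes": {"env": 0.25, "a": 10.0}, "geo": {"attempts": 100, "enabled": false, "height": null, "score": 0.25}, "id": -7, "quantity": 3, "primary": true}
checking off the Order differences that do not matter here:
  field geo in record Order: required changed to optional -> shifts the Order verdicts, not this decode

decoded: {"tier": "GUEST", "codes": {"env": 0.25, "a": 10.0}, "geo": {"attempts": 100, "enabled": false, "height": null, "score": 0.25}, "id": -7, "quantity": 3, "primary": true}
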